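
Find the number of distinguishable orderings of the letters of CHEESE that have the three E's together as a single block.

Treat the 3 copies of E as a single block. The multiset to arrange is then {EEE, C, H, S}, 4 items in all.
All 4 items are distinct, so there are (4)! = 24 arrangements.

24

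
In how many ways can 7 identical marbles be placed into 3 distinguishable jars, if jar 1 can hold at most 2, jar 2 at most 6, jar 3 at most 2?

Without the upper bounds there are C(9,2) = 36 ways to split 7 among 3 jars.
Subtract solutions that violate a single cap (substitute x_i' = x_i − (cap_i+1)): x_1 ≥ 3 gives C(6,2) = 15; x_2 ≥ 7 gives C(2,2) = 1; x_3 ≥ 3 gives C(6,2) = 15. Together 31.
Add back pairs where two caps are both exceeded: 0 + 3 + 0 = 3.
By inclusion–exclusion the count is 36 − 31 + 3 = 8.

8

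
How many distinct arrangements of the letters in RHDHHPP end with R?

Fix R in the last position and arrange the remaining 6 letters.
Those 6 letters have H appearing 3 times and P appearing twice, giving (6)!/(3!·2!) = 60.

60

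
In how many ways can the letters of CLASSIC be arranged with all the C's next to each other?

360

Treat the 2 copies of C as a single block. The multiset to arrange is then {CC, A, I, L, S, S}, 6 items in all.
That gives (6)!/(2!) = 360 arrangements.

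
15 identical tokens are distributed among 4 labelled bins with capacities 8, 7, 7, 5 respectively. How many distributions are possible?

281

Ignoring the caps, the number of non-negative solutions to x_1+…+x_4 = 15 is C(18,3) = 816.
Subtract solutions that violate a single cap (substitute x_i' = x_i − (cap_i+1)): x_1 ≥ 9 gives C(9,3) = 84; x_2 ≥ 8 gives C(10,3) = 120; x_3 ≥ 8 gives C(10,3) = 120; x_4 ≥ 6 gives C(12,3) = 220. Together 544.
Add back pairs where two caps are both exceeded: 0 + 0 + 1 + 0 + 4 + 4 = 9.
By inclusion–exclusion the count is 816 − 544 + 9 = 281.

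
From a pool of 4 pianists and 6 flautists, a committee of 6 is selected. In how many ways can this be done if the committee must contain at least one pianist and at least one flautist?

Unrestricted: C(10,6) = 210 ways to pick any 6 of the 10.
Subtract selections that omit an entire group: no pianists → C(6,6) = 1; no flautists → C(4,6) = 0.
Both groups omitted at once is impossible, so 210 − 1 = 209.

209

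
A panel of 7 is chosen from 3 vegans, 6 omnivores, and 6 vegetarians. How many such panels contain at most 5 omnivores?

6426

Split by how many omnivores are chosen (0 through 5).
Sum: C(6,0)·C(9,7) + C(6,1)·C(9,6) + C(6,2)·C(9,5) + C(6,3)·C(9,4) + C(6,4)·C(9,3) + C(6,5)·C(9,2) = 36 + 504 + 1890 + 2520 + 1260 + 216 = 6426.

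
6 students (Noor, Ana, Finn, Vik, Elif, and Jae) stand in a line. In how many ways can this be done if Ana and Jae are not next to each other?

Of the 6! = 720 arrangements, those with Ana and Jae adjacent number 2 × 5! = 240 (treat the pair as a block with 2 internal orders).
Complementary counting: 720 − 240 = 480.

480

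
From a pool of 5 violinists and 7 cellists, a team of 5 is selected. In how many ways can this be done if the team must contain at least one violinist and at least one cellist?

Unrestricted: C(12,5) = 792 ways to pick any 5 of the 12.
Subtract selections that omit an entire group: no violinists → C(7,5) = 21; no cellists → C(5,5) = 1.
Both groups omitted at once is impossible, so 792 − 22 = 770.

770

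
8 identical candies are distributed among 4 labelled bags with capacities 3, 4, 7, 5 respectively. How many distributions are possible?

Without the upper bounds there are C(11,3) = 165 ways to split 8 among 4 bags.
Subtract solutions that violate a single cap (substitute x_i' = x_i − (cap_i+1)): x_1 ≥ 4 gives C(7,3) = 35; x_2 ≥ 5 gives C(6,3) = 20; x_3 ≥ 8 gives C(3,3) = 1; x_4 ≥ 6 gives C(5,3) = 10. Together 66.
No two caps can be exceeded simultaneously, so the pair terms are all 0.
By inclusion–exclusion the count is 165 − 66 + 0 = 99.

99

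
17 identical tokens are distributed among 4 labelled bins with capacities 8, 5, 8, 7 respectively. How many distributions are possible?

268

Without the upper bounds there are C(20,3) = 1140 ways to split 17 among 4 bins.
Subtract solutions that violate a single cap (substitute x_i' = x_i − (cap_i+1)): x_1 ≥ 9 gives C(11,3) = 165; x_2 ≥ 6 gives C(14,3) = 364; x_3 ≥ 9 gives C(11,3) = 165; x_4 ≥ 8 gives C(12,3) = 220. Together 914.
Add back pairs where two caps are both exceeded: 10 + 0 + 1 + 10 + 20 + 1 = 42.
By inclusion–exclusion the count is 1140 − 914 + 42 = 268.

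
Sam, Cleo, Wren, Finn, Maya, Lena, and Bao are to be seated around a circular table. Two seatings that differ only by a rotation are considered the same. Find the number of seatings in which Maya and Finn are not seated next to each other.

480

All circular seatings of 7 people number (6)! = 720.
Seatings with Maya beside Finn: treat them as a block with 2 internal orders, giving 2 × (5)! = 240.
Subtracting, 720 − 240 = 480.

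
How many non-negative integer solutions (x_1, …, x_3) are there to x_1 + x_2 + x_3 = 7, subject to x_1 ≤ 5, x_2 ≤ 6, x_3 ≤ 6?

31

By stars and bars, unrestricted non-negative solutions to x_1+…+x_3 = 7 number C(7+2,2) = 36.
Subtract solutions that violate a single cap (substitute x_i' = x_i − (cap_i+1)): x_1 ≥ 6 gives C(3,2) = 3; x_2 ≥ 7 gives C(2,2) = 1; x_3 ≥ 7 gives C(2,2) = 1. Together 5.
No two caps can be exceeded simultaneously, so the pair terms are all 0.
By inclusion–exclusion the count is 36 − 5 + 0 = 31.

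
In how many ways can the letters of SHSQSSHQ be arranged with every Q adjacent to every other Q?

Treat the 2 copies of Q as a single block. The multiset to arrange is then {QQ, H, H, S, S, S, S}, 7 items in all.
That gives (7)!/(4!·2!) = 105 arrangements.

105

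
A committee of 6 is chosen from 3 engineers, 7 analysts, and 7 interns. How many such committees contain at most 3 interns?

10584

Split by how many interns are chosen (0 through 3).
Sum: C(7,0)·C(10,6) + C(7,1)·C(10,5) + C(7,2)·C(10,4) + C(7,3)·C(10,3) = 210 + 1764 + 4410 + 4200 = 10584.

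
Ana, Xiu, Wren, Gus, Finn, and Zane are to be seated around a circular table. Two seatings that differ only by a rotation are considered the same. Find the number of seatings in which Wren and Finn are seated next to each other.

Treat {Wren, Finn} as one unit (2 internal orders) and seat the resulting 5 units around the table: (4)! circular arrangements.
So 2 × (4)! = 2 × 24 = 48.

48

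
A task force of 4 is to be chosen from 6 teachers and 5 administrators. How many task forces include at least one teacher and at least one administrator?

310

Total 4-person selections from all 11: C(11,4) = 330.
Selections missing a whole group: no teachers → C(5,4) = 5; no administrators → C(6,4) = 15.
Both groups omitted at once is impossible, so 330 − 20 = 310.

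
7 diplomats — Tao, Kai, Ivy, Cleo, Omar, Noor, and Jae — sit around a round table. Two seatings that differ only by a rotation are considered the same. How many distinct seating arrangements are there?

720

Fix one person's seat to break rotational symmetry; the remaining 6 people can be arranged in (6)! = 720 ways.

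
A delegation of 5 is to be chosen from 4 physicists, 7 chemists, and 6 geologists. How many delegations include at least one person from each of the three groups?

Unrestricted: C(17,5) = 6188 ways to pick any 5 of the 17.
Selections missing a whole group: no physicists → C(13,5) = 1287; no chemists → C(10,5) = 252; no geologists → C(11,5) = 462.
Add back selections omitting two groups (i.e. drawn from a single group): C(4,5) + C(7,5) + C(6,5) = 27.
By inclusion–exclusion: 6188 − 2001 + 27 = 4214.

4214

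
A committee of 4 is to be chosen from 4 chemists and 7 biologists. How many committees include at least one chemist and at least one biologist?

Unrestricted: C(11,4) = 330 ways to pick any 4 of the 11.
Subtract selections that omit an entire group: no chemists → C(7,4) = 35; no biologists → C(4,4) = 1.
Both groups omitted at once is impossible, so 330 − 36 = 294.

294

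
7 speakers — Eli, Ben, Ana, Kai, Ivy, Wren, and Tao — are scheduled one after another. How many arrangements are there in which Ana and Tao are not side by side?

There are 7! = 5040 arrangements in all. If Ana and Tao are adjacent, merging them into one block gives 2·(6)! = 1440 arrangements.
So 5040 − 1440 = 3600 arrangements keep them apart.

3600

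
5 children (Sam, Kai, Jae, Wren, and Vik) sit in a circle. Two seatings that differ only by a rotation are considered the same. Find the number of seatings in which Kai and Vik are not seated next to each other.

All circular seatings of 5 people number (4)! = 24.
Those with Kai next to Vik: fuse the pair into one unit and seat 4 units around a circle — 2·(3)! = 12.
Subtracting, 24 − 12 = 12.

12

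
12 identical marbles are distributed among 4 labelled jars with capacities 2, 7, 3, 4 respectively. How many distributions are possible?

Ignoring the caps, the number of non-negative solutions to x_1+…+x_4 = 12 is C(15,3) = 455.
Subtract solutions that violate a single cap (substitute x_i' = x_i − (cap_i+1)): x_1 ≥ 3 gives C(12,3) = 220; x_2 ≥ 8 gives C(7,3) = 35; x_3 ≥ 4 gives C(11,3) = 165; x_4 ≥ 5 gives C(10,3) = 120. Together 540.
Add back pairs where two caps are both exceeded: 4 + 56 + 35 + 1 + 0 + 20 = 116.
Subtract triples: 0 + 0 + 1 + 0 = 1.
By inclusion–exclusion the count is 455 − 540 + 116 − 1 = 30.

30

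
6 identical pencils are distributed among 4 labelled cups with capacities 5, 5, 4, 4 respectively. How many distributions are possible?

74

Ignoring the caps, the number of non-negative solutions to x_1+…+x_4 = 6 is C(9,3) = 84.
Subtract solutions that violate a single cap (substitute x_i' = x_i − (cap_i+1)): x_1 ≥ 6 gives C(3,3) = 1; x_2 ≥ 6 gives C(3,3) = 1; x_3 ≥ 5 gives C(4,3) = 4; x_4 ≥ 5 gives C(4,3) = 4. Together 10.
No two caps can be exceeded simultaneously, so the pair terms are all 0.
By inclusion–exclusion the count is 84 − 10 + 0 = 74.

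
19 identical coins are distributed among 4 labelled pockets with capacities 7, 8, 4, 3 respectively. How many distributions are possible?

By stars and bars, unrestricted non-negative solutions to x_1+…+x_4 = 19 number C(19+3,3) = 1540.
Subtract solutions that violate a single cap (substitute x_i' = x_i − (cap_i+1)): x_1 ≥ 8 gives C(14,3) = 364; x_2 ≥ 9 gives C(13,3) = 286; x_3 ≥ 5 gives C(17,3) = 680; x_4 ≥ 4 gives C(18,3) = 816. Together 2146.
Add back pairs where two caps are both exceeded: 10 + 84 + 120 + 56 + 84 + 286 = 640.
Subtract triples: 0 + 0 + 10 + 4 = 14.
By inclusion–exclusion the count is 1540 − 2146 + 640 − 14 = 20.

20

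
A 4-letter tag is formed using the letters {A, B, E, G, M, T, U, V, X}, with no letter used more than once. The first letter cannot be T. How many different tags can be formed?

2688

The first letter has 9−1 = 8 choices (anything except T).
The remaining 3 letters are filled from the other 8 symbols without repetition: 8 × 7 × 6 = 336.
Total: 8 × 336 = 2688.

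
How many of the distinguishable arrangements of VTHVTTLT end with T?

420

With the last slot taken by T, it remains to arrange the other 7 letters (VHVTTLT).
Those 7 letters have T appearing 3 times and V appearing twice, giving (7)!/(3!·2!) = 420.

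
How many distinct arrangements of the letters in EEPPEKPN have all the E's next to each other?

Treat the 3 copies of E as a single block. The multiset to arrange is then {EEE, K, N, P, P, P}, 6 items in all.
That gives (6)!/(3!) = 120 arrangements.

120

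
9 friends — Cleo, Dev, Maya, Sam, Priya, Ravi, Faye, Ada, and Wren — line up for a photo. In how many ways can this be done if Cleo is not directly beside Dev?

282240

There are 9! = 362880 arrangements in all. If Cleo and Dev are adjacent, merging them into one block gives 2·(8)! = 80640 arrangements.
Complementary counting: 362880 − 80640 = 282240.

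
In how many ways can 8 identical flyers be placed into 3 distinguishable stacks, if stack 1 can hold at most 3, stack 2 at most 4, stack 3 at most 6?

By stars and bars, unrestricted non-negative solutions to x_1+…+x_3 = 8 number C(8+2,2) = 45.
Subtract solutions that violate a single cap (substitute x_i' = x_i − (cap_i+1)): x_1 ≥ 4 gives C(6,2) = 15; x_2 ≥ 5 gives C(5,2) = 10; x_3 ≥ 7 gives C(3,2) = 3. Together 28.
No two caps can be exceeded simultaneously, so the pair terms are all 0.
By inclusion–exclusion the count is 45 − 28 + 0 = 17.

17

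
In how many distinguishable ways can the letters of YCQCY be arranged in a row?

30

YCQCY has 5 letters with C appearing twice and Y appearing twice.
The number of distinct arrangements is 5!/(2!·2!) = 120/4 = 30.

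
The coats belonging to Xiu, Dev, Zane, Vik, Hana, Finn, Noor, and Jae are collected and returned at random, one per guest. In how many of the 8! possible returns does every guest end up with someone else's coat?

14833

Count assignments avoiding every fixed point. For any j of the 8 guests fixed to their own coat, the other 8−j can be arranged in (8−j)! ways.
By inclusion–exclusion this is Σ_{j=0}^{8} (−1)^j C(8,j)·(8−j)!.
Computing: 40320 − 40320 + 20160 − 6720 + 1680 − 336 + 56 − 8 + 1 = 14833.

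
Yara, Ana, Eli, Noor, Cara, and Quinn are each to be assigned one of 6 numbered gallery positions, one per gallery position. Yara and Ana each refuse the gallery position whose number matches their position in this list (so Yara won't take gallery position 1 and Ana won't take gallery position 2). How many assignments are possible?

Let Aᵢ (for i ∈ {1, 2}) be the placements that put person i in their forbidden gallery position. Any j of these fix j positions, leaving (6−j)! ways to fill the rest, and there are C(2,j) ways to pick which j.
By inclusion–exclusion, the number of valid placements is Σ_{j=0}^{2} (−1)^j C(2,j)·(6−j)!.
Computing: 720 − 240 + 24 = 504.

504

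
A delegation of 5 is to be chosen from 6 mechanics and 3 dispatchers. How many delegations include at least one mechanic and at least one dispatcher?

With no constraint there are C(9,5) = 126 possible selections.
Selections missing a whole group: no mechanics → C(3,5) = 0; no dispatchers → C(6,5) = 6.
Both groups omitted at once is impossible, so 126 − 6 = 120.

120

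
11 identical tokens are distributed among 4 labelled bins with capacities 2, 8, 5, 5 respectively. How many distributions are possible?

97

Without the upper bounds there are C(14,3) = 364 ways to split 11 among 4 bins.
Subtract solutions that violate a single cap (substitute x_i' = x_i − (cap_i+1)): x_1 ≥ 3 gives C(11,3) = 165; x_2 ≥ 9 gives C(5,3) = 10; x_3 ≥ 6 gives C(8,3) = 56; x_4 ≥ 6 gives C(8,3) = 56. Together 287.
Add back pairs where two caps are both exceeded: 0 + 10 + 10 + 0 + 0 + 0 = 20.
By inclusion–exclusion the count is 364 − 287 + 20 = 97.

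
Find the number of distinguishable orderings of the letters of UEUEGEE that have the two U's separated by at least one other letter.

75

Total arrangements of UEUEGEE: 7!/(4!·2!) = 105.
Arrangements with the U's together: treat UU as one letter, giving (6)!/(4!) = 30.
Hence 105 − 30 = 75.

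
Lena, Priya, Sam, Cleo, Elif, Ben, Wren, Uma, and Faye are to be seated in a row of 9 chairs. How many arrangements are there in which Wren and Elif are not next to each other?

Of the 9! = 362880 arrangements, those with Wren and Elif adjacent number 2 × 8! = 80640 (treat the pair as a block with 2 internal orders).
So 362880 − 80640 = 282240 arrangements keep them apart.

282240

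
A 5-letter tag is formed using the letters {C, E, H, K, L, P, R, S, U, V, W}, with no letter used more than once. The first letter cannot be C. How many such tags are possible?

50400

The first letter has 11−1 = 10 choices (anything except C).
The remaining 4 letters are filled from the other 10 symbols without repetition: 10 × 9 × 8 × 7 = 5040.
Total: 10 × 5040 = 50400.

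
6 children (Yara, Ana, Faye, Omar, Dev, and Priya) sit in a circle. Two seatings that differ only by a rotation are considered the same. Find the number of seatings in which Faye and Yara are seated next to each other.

48

Treat {Faye, Yara} as one unit (2 internal orders) and seat the resulting 5 units around the table: (4)! circular arrangements.
So 2 × (4)! = 2 × 24 = 48.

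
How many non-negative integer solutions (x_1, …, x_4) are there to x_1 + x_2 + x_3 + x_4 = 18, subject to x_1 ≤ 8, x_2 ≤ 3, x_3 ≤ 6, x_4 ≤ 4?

20

Ignoring the caps, the number of non-negative solutions to x_1+…+x_4 = 18 is C(21,3) = 1330.
Subtract solutions that violate a single cap (substitute x_i' = x_i − (cap_i+1)): x_1 ≥ 9 gives C(12,3) = 220; x_2 ≥ 4 gives C(17,3) = 680; x_3 ≥ 7 gives C(14,3) = 364; x_4 ≥ 5 gives C(16,3) = 560. Together 1824.
Add back pairs where two caps are both exceeded: 56 + 10 + 35 + 120 + 220 + 84 = 525.
Subtract triples: 0 + 1 + 0 + 10 = 11.
By inclusion–exclusion the count is 1330 − 1824 + 525 − 11 = 20.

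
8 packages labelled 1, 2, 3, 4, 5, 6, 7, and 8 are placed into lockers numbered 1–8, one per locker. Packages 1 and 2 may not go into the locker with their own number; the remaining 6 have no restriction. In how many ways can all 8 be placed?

Let Aᵢ (for i ∈ {1, 2}) be the placements that put package i in its forbidden locker. Any j of these fix j positions, leaving (8−j)! ways to fill the rest, and there are C(2,j) ways to pick which j.
By inclusion–exclusion, the number of valid placements is Σ_{j=0}^{2} (−1)^j C(2,j)·(8−j)!.
Computing: 40320 − 10080 + 720 = 30960.

30960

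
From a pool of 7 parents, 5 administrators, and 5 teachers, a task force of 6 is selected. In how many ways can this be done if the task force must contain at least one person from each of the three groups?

Unrestricted: C(17,6) = 12376 ways to pick any 6 of the 17.
Subtract selections that omit an entire group: no parents → C(10,6) = 210; no administrators → C(12,6) = 924; no teachers → C(12,6) = 924.
Add back selections omitting two groups (i.e. drawn from a single group): C(7,6) + C(5,6) + C(5,6) = 7.
By inclusion–exclusion: 12376 − 2058 + 7 = 10325.

10325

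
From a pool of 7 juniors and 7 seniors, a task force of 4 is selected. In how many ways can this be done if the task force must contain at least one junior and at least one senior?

931

Unrestricted: C(14,4) = 1001 ways to pick any 4 of the 14.
Subtract selections that omit an entire group: no juniors → C(7,4) = 35; no seniors → C(7,4) = 35.
Both groups omitted at once is impossible, so 1001 − 70 = 931.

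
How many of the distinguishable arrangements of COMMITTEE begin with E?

10080

With the first slot taken by E, it remains to arrange the other 8 letters (COMMITTE).
Those 8 letters have M appearing twice and T appearing twice, giving (8)!/(2!·2!) = 10080.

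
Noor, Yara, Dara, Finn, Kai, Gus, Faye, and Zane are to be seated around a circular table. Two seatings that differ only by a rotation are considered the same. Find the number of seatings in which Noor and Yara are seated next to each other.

Glue Noor and Yara into a block (2 internal orders). Seating 7 units around a circle gives (6)! arrangements.
So 2 × (6)! = 2 × 720 = 1440.

1440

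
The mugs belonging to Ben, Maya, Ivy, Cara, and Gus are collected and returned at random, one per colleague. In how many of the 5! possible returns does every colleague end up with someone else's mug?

44

Let Aᵢ be the assignments in which colleague i gets their own mug. We want the size of the complement of A₁∪…∪A_5.
By inclusion–exclusion this is Σ_{j=0}^{5} (−1)^j C(5,j)·(5−j)!.
Computing: 120 − 120 + 60 − 20 + 5 − 1 = 44.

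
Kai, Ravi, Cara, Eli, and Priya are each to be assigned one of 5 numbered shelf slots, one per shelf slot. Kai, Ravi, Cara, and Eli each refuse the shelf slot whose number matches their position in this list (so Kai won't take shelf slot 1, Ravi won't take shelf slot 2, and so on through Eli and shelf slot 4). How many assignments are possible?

53

Let Aᵢ (for 1 ≤ i ≤ 4) be the placements that put person i in their forbidden shelf slot. Any j of these fix j positions, leaving (5−j)! ways to fill the rest, and there are C(4,j) ways to pick which j.
By inclusion–exclusion, the number of valid placements is Σ_{j=0}^{4} (−1)^j C(4,j)·(5−j)!.
Computing: 120 − 96 + 36 − 8 + 1 = 53.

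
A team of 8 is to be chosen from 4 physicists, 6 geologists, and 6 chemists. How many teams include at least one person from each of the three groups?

With no constraint there are C(16,8) = 12870 possible selections.
Subtract selections that omit an entire group: no physicists → C(12,8) = 495; no geologists → C(10,8) = 45; no chemists → C(10,8) = 45.
Add back selections omitting two groups (i.e. drawn from a single group): C(4,8) + C(6,8) + C(6,8) = 0.
By inclusion–exclusion: 12870 − 585 + 0 = 12285.

12285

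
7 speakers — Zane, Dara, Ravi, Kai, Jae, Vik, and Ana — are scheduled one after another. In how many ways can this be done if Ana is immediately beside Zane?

Glue Ana and Zane into one block (2 internal orders), leaving 6 units to arrange in a row.
So the count is 2·(6)! = 1440.

1440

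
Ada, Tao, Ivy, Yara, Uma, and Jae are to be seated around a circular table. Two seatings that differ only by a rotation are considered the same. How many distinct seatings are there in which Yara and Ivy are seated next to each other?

Glue Yara and Ivy into a block (2 internal orders). Seating 5 units around a circle gives (4)! arrangements.
So 2 × (4)! = 2 × 24 = 48.

48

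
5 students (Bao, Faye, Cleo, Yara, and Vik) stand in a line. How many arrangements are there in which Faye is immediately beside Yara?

Place the 3 others and the Faye-Yara pair as 4 objects in a line; the pair has 2 internal arrangements.
So the count is 2·(4)! = 48.

48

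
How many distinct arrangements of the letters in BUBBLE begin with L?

20

Fix L in the first position and arrange the remaining 5 letters.
Those 5 letters have B appearing 3 times, giving (5)!/(3!) = 20.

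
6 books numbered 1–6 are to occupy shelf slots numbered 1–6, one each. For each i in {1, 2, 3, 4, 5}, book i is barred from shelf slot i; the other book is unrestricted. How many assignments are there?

Let Aᵢ (for 1 ≤ i ≤ 5) be the placements that put book i in its forbidden shelf slot. Any j of these fix j positions, leaving (6−j)! ways to fill the rest, and there are C(5,j) ways to pick which j.
By inclusion–exclusion, the number of valid placements is Σ_{j=0}^{5} (−1)^j C(5,j)·(6−j)!.
Computing: 720 − 600 + 240 − 60 + 10 − 1 = 309.

309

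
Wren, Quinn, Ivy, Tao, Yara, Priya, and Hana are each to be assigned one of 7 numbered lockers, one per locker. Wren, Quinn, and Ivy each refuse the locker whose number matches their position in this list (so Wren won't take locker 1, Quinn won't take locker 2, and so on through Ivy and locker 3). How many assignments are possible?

Let Aᵢ (for i ∈ {1, 2, 3}) be the placements that put person i in their forbidden locker. Any j of these fix j positions, leaving (7−j)! ways to fill the rest, and there are C(3,j) ways to pick which j.
By inclusion–exclusion, the number of valid placements is Σ_{j=0}^{3} (−1)^j C(3,j)·(7−j)!.
Computing: 5040 − 2160 + 360 − 24 = 3216.

3216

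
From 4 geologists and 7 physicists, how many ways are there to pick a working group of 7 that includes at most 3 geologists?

295

Split by how many geologists are chosen (0 through 3).
Sum: C(4,0)·C(7,7) + C(4,1)·C(7,6) + C(4,2)·C(7,5) + C(4,3)·C(7,4) = 1 + 28 + 126 + 140 = 295.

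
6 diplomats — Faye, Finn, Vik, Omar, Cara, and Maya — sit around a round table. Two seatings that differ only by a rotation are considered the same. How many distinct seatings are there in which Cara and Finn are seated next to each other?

Glue Cara and Finn into a block (2 internal orders). Seating 5 units around a circle gives (4)! arrangements.
So 2 × (4)! = 2 × 24 = 48.

48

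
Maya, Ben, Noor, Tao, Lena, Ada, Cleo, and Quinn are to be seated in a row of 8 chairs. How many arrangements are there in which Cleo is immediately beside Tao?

10080

Place the 6 others and the Cleo-Tao pair as 7 objects in a line; the pair has 2 internal arrangements.
That gives 2 × 7! = 2 × 5040 = 10080.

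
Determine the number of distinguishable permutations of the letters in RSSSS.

5

Letter multiplicities in RSSSS: R×1, S×4.
Dividing 5! = 120 by 4! = 24 for the repeated letters gives 5.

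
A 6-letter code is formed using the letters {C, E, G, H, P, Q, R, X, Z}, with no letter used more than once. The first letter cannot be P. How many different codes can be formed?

53760

The first letter has 9−1 = 8 choices (anything except P).
The remaining 5 letters are filled from the other 8 symbols without repetition: 8 × 7 × 6 × 5 × 4 = 6720.
Total: 8 × 6720 = 53760.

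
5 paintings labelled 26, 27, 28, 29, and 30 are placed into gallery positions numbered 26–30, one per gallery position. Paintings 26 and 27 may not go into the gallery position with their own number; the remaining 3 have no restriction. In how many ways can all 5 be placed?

78

Let Aᵢ (for i ∈ {26, 27}) be the placements that put painting i in its forbidden gallery position. Any j of these fix j positions, leaving (5−j)! ways to fill the rest, and there are C(2,j) ways to pick which j.
By inclusion–exclusion, the number of valid placements is Σ_{j=0}^{2} (−1)^j C(2,j)·(5−j)!.
Computing: 120 − 48 + 6 = 78.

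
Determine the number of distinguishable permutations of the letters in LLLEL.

5

Letter multiplicities in LLLEL: E×1, L×4.
So there are 5! / (4!) = 5 distinguishable arrangements.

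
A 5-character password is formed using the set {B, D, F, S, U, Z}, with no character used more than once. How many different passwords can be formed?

With no repetition, fill the 5 characters in order: 6 choices, then 5, down to 2.
6 × 5 × 4 × 3 × 2 = 720.

720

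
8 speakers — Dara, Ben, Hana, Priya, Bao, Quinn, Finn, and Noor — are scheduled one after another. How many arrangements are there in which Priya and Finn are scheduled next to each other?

10080

Place the 6 others and the Priya-Finn pair as 7 objects in a line; the pair has 2 internal arrangements.
So the count is 2·(7)! = 10080.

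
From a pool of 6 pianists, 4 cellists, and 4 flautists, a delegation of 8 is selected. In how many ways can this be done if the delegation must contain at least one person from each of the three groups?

With no constraint there are C(14,8) = 3003 possible selections.
Selections missing a whole group: no pianists → C(8,8) = 1; no cellists → C(10,8) = 45; no flautists → C(10,8) = 45.
Add back selections omitting two groups (i.e. drawn from a single group): C(6,8) + C(4,8) + C(4,8) = 0.
By inclusion–exclusion: 3003 − 91 + 0 = 2912.

2912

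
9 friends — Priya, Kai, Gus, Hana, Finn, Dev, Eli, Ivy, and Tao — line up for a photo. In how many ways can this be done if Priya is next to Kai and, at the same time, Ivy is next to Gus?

Treat {Priya,Kai} as one block (2 orders) and {Ivy,Gus} as another (2 orders).
That leaves 7 units to arrange: 2 × 2 × 7! = 4 × 5040 = 20160.

20160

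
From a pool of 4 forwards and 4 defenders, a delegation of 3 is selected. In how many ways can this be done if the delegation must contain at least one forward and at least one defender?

48

With no constraint there are C(8,3) = 56 possible selections.
Selections missing a whole group: no forwards → C(4,3) = 4; no defenders → C(4,3) = 4.
Both groups omitted at once is impossible, so 56 − 8 = 48.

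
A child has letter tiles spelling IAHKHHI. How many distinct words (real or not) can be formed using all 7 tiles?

420

The 7 letters of IAHKHHI have repeats: H appearing 3 times and I appearing twice.
So there are 7! / (3!·2!) = 420 distinguishable arrangements.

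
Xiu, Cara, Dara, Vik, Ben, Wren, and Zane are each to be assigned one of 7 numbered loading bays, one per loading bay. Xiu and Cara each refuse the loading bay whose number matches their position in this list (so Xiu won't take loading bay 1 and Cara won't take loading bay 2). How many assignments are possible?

3720

Let Aᵢ (for i ∈ {1, 2}) be the placements that put person i in their forbidden loading bay. Any j of these fix j positions, leaving (7−j)! ways to fill the rest, and there are C(2,j) ways to pick which j.
By inclusion–exclusion, the number of valid placements is Σ_{j=0}^{2} (−1)^j C(2,j)·(7−j)!.
Computing: 5040 − 1440 + 120 = 3720.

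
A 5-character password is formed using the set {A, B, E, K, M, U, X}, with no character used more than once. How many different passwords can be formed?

Choose and order 5 of the 7 symbols: the first character has 7 options, the next 6, and so on down to 3.
7 × 6 × 5 × 4 × 3 = 2520.

2520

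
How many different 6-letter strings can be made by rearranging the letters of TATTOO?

Letter multiplicities in TATTOO: A×1, O×2, T×3.
Dividing 6! = 720 by 3!·2! = 12 for the repeated letters gives 60.

60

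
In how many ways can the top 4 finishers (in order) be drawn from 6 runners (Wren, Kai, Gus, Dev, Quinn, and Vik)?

360

There are 6 choices for 1st place, 5 for 2nd, and so on down to 3 for position 4.
That gives 6 × 5 × 4 × 3 = 360.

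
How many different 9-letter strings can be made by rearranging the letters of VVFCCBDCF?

Letter multiplicities in VVFCCBDCF: B×1, C×3, D×1, F×2, V×2.
Dividing 9! = 362880 by 3!·2!·2! = 24 for the repeated letters gives 15120.

15120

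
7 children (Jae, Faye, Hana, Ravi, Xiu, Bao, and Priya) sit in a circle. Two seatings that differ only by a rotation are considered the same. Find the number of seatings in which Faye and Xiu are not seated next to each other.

480

All circular seatings of 7 people number (6)! = 720.
Seatings with Faye beside Xiu: treat them as a block with 2 internal orders, giving 2 × (5)! = 240.
Subtracting, 720 − 240 = 480.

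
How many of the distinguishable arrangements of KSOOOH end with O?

60

With the last slot taken by O, it remains to arrange the other 5 letters (KSOOH).
Those 5 letters have O appearing twice, giving (5)!/(2!) = 60.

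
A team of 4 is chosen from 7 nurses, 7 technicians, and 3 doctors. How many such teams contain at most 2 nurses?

1995

Split by how many nurses are chosen (0 through 2).
Sum: C(7,0)·C(10,4) + C(7,1)·C(10,3) + C(7,2)·C(10,2) = 210 + 840 + 945 = 1995.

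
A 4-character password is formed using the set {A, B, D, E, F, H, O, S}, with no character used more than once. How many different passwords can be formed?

1680

Choose and order 4 of the 8 symbols: the first character has 8 options, the next 7, then 6, 5.
That product is 8 × 7 × 6 × 5 = 1680.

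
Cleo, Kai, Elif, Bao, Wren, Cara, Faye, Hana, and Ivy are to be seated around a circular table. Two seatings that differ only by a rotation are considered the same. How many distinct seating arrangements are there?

40320

Seat Cleo anywhere (absorbing the rotational symmetry), then permute the other 8: (8)! = 40320.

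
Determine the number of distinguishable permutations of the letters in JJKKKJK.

35

The 7 letters of JJKKKJK have repeats: J appearing 3 times and K appearing 4 times.
Dividing 7! = 5040 by 4!·3! = 144 for the repeated letters gives 35.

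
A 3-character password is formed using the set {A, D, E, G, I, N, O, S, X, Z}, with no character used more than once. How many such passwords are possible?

Choose and order 3 of the 10 symbols: the first character has 10 options, the next 9, then 8.
10 × 9 × 8 = 720.

720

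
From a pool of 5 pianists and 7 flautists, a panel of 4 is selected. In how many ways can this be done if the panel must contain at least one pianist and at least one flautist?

455

Unrestricted: C(12,4) = 495 ways to pick any 4 of the 12.
Subtract selections that omit an entire group: no pianists → C(7,4) = 35; no flautists → C(5,4) = 5.
Both groups omitted at once is impossible, so 495 − 40 = 455.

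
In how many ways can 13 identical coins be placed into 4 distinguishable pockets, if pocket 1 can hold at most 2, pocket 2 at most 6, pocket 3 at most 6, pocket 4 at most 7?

100

Ignoring the caps, the number of non-negative solutions to x_1+…+x_4 = 13 is C(16,3) = 560.
Subtract solutions that violate a single cap (substitute x_i' = x_i − (cap_i+1)): x_1 ≥ 3 gives C(13,3) = 286; x_2 ≥ 7 gives C(9,3) = 84; x_3 ≥ 7 gives C(9,3) = 84; x_4 ≥ 8 gives C(8,3) = 56. Together 510.
Add back pairs where two caps are both exceeded: 20 + 20 + 10 + 0 + 0 + 0 = 50.
By inclusion–exclusion the count is 560 − 510 + 50 = 100.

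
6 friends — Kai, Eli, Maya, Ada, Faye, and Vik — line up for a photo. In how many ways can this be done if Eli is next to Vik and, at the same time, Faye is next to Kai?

Treat {Eli,Vik} as one block (2 orders) and {Faye,Kai} as another (2 orders).
That leaves 4 units to arrange: 2 × 2 × 4! = 4 × 24 = 96.

96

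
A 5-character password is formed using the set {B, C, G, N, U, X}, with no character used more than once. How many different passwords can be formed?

This is a permutation of 5 out of 6: P(6,5) = 6!/1!.
That product is 6 × 5 × 4 × 3 × 2 = 720.

720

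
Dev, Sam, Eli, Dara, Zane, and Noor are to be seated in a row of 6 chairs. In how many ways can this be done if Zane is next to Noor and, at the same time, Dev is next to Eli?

Treat {Zane,Noor} as one block (2 orders) and {Dev,Eli} as another (2 orders).
That leaves 4 units to arrange: 2 × 2 × 4! = 4 × 24 = 96.

96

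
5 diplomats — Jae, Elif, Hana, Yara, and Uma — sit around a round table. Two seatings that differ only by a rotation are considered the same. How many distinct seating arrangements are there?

24

Around a circle, 5 distinct people have 5!/5 = (4)! = 24 rotationally distinct seatings.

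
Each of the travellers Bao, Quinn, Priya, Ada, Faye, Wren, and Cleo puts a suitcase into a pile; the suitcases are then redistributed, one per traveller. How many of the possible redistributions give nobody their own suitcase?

1854

This is the derangement count D_7: permutations of 7 items with no fixed point.
By inclusion–exclusion this is Σ_{j=0}^{7} (−1)^j C(7,j)·(7−j)!.
Computing: 5040 − 5040 + 2520 − 840 + 210 − 42 + 7 − 1 = 1854.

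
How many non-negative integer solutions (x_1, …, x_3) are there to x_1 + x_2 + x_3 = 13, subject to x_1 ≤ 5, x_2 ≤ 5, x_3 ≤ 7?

Ignoring the caps, the number of non-negative solutions to x_1+…+x_3 = 13 is C(15,2) = 105.
Subtract solutions that violate a single cap (substitute x_i' = x_i − (cap_i+1)): x_1 ≥ 6 gives C(9,2) = 36; x_2 ≥ 6 gives C(9,2) = 36; x_3 ≥ 8 gives C(7,2) = 21. Together 93.
Add back pairs where two caps are both exceeded: 3 + 0 + 0 = 3.
By inclusion–exclusion the count is 105 − 93 + 3 = 15.

15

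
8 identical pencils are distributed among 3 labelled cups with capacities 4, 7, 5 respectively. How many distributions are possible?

By stars and bars, unrestricted non-negative solutions to x_1+…+x_3 = 8 number C(8+2,2) = 45.
Subtract solutions that violate a single cap (substitute x_i' = x_i − (cap_i+1)): x_1 ≥ 5 gives C(5,2) = 10; x_2 ≥ 8 gives C(2,2) = 1; x_3 ≥ 6 gives C(4,2) = 6. Together 17.
No two caps can be exceeded simultaneously, so the pair terms are all 0.
By inclusion–exclusion the count is 45 − 17 + 0 = 28.

28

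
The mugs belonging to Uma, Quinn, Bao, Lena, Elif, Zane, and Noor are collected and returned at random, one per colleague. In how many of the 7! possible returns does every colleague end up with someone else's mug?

This is the derangement count D_7: permutations of 7 items with no fixed point.
By inclusion–exclusion this is Σ_{j=0}^{7} (−1)^j C(7,j)·(7−j)!.
Computing: 5040 − 5040 + 2520 − 840 + 210 − 42 + 7 − 1 = 1854.

1854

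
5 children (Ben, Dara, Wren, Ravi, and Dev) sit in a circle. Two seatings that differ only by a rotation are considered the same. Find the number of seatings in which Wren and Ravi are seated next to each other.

Glue Wren and Ravi into a block (2 internal orders). Seating 4 units around a circle gives (3)! arrangements.
So 2 × (3)! = 2 × 6 = 12.

12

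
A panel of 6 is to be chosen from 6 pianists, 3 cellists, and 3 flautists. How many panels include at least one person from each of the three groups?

Total 6-person selections from all 12: C(12,6) = 924.
Subtract selections that omit an entire group: no pianists → C(6,6) = 1; no cellists → C(9,6) = 84; no flautists → C(9,6) = 84.
Add back selections omitting two groups (i.e. drawn from a single group): C(6,6) + C(3,6) + C(3,6) = 1.
By inclusion–exclusion: 924 − 169 + 1 = 756.

756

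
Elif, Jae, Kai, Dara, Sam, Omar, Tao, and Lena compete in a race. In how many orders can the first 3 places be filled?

This is an ordered selection of 3 from 8: P(8,3).
That gives 8 × 7 × 6 = 336.

336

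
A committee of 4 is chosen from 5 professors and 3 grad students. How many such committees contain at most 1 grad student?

Split by how many grad students are chosen (0 through 1).
Sum: C(3,0)·C(5,4) + C(3,1)·C(5,3) = 5 + 30 = 35.

35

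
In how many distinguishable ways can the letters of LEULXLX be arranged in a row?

LEULXLX has 7 letters with L appearing 3 times and X appearing twice.
The number of distinct arrangements is 7!/(3!·2!) = 5040/12 = 420.

420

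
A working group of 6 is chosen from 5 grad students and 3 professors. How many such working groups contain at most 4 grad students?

Split by how many grad students are chosen (0 through 4).
Sum: C(5,0)·C(3,6) + C(5,1)·C(3,5) + C(5,2)·C(3,4) + C(5,3)·C(3,3) + C(5,4)·C(3,2) = 0 + 0 + 0 + 10 + 15 = 25.

25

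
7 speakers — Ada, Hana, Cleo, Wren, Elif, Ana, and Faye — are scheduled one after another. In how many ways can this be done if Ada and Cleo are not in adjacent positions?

There are 7! = 5040 arrangements in all. If Ada and Cleo are adjacent, merging them into one block gives 2·(6)! = 1440 arrangements.
Complementary counting: 5040 − 1440 = 3600.

3600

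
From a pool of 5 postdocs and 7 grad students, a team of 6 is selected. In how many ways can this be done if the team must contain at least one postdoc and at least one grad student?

Total 6-person selections from all 12: C(12,6) = 924.
Subtract selections that omit an entire group: no postdocs → C(7,6) = 7; no grad students → C(5,6) = 0.
Both groups omitted at once is impossible, so 924 − 7 = 917.

917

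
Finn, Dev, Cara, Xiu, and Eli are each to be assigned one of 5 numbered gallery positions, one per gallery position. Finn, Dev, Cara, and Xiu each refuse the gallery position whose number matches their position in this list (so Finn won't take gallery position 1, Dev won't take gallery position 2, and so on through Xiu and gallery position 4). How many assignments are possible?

Let Aᵢ (for 1 ≤ i ≤ 4) be the placements that put person i in their forbidden gallery position. Any j of these fix j positions, leaving (5−j)! ways to fill the rest, and there are C(4,j) ways to pick which j.
By inclusion–exclusion, the number of valid placements is Σ_{j=0}^{4} (−1)^j C(4,j)·(5−j)!.
Computing: 120 − 96 + 36 − 8 + 1 = 53.

53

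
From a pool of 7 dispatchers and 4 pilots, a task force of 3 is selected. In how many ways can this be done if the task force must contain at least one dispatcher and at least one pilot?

126

Unrestricted: C(11,3) = 165 ways to pick any 3 of the 11.
Selections missing a whole group: no dispatchers → C(4,3) = 4; no pilots → C(7,3) = 35.
Both groups omitted at once is impossible, so 165 − 39 = 126.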